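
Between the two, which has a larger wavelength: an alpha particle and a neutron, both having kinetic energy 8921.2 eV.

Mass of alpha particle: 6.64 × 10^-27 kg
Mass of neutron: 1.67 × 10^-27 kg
The neutron has the longer wavelength.

Using λ = h/√(2mKE):

For alpha particle: λ₁ = h/√(2m₁KE) = 1.52 × 10^-13 m
For neutron: λ₂ = h/√(2m₂KE) = 3.03 × 10^-13 m

Since λ ∝ 1/√m at constant kinetic energy, the lighter particle has the longer wavelength.

The neutron has the longer de Broglie wavelength.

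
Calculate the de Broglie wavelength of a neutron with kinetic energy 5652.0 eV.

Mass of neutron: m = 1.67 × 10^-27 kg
3.81 × 10^-13 m

Using λ = h/√(2mKE):

First convert KE to Joules: KE = 5652.0 eV = 9.056 × 10^-16 J

λ = h/√(2mKE)
λ = (6.626 × 10^-34 J·s) / √(2 × 1.67 × 10^-27 kg × 9.056 × 10^-16 J)
λ = 3.81 × 10^-13 m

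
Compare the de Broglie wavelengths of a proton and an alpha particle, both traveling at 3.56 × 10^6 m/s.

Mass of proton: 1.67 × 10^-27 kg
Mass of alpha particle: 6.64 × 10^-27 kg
The proton has the longer wavelength.

Using λ = h/(mv), since both particles have the same velocity, the wavelength depends only on mass.

For proton: λ₁ = h/(m₁v) = 1.11 × 10^-13 m
For alpha particle: λ₂ = h/(m₂v) = 2.80 × 10^-14 m

Since λ ∝ 1/m at constant velocity, the lighter particle has the longer wavelength.

The proton has the longer de Broglie wavelength.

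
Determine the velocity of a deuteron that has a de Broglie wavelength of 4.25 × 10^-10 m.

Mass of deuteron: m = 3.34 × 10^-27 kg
4.67 × 10^2 m/s

From the de Broglie relation λ = h/(mv), we solve for v:

v = h/(mλ)
v = (6.626 × 10^-34 J·s) / (3.34 × 10^-27 kg × 4.25 × 10^-10 m)
v = 4.67 × 10^2 m/s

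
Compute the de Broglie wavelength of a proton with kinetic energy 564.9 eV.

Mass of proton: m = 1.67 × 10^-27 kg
1.21 × 10^-12 m

Using λ = h/√(2mKE):

First convert KE to Joules: KE = 564.9 eV = 9.051 × 10^-17 J

λ = h/√(2mKE)
λ = (6.626 × 10^-34 J·s) / √(2 × 1.67 × 10^-27 kg × 9.051 × 10^-17 J)
λ = 1.21 × 10^-12 m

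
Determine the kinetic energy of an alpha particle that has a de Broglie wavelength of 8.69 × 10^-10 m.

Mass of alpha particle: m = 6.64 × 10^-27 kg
4.38 × 10^-23 J (or 2.73 × 10^-4 eV)

From λ = h/√(2mKE), we solve for KE:

λ² = h²/(2mKE)
KE = h²/(2mλ²)
KE = (6.626 × 10^-34 J·s)² / (2 × 6.64 × 10^-27 kg × (8.69 × 10^-10 m)²)
KE = 4.38 × 10^-23 J
KE = 2.73 × 10^-4 eV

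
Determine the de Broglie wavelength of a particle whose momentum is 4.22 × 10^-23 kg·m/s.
1.57 × 10^-11 m

Using the de Broglie relation λ = h/p:

λ = h/p
λ = (6.626 × 10^-34 J·s) / (4.22 × 10^-23 kg·m/s)
λ = 1.57 × 10^-11 m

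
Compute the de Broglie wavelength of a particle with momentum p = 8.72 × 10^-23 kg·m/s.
7.60 × 10^-12 m

Using the de Broglie relation λ = h/p:

λ = h/p
λ = (6.626 × 10^-34 J·s) / (8.72 × 10^-23 kg·m/s)
λ = 7.60 × 10^-12 m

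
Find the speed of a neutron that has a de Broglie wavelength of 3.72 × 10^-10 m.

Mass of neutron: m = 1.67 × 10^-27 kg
1.07 × 10^3 m/s

From the de Broglie relation λ = h/(mv), we solve for v:

v = h/(mλ)
v = (6.626 × 10^-34 J·s) / (1.67 × 10^-27 kg × 3.72 × 10^-10 m)
v = 1.07 × 10^3 m/s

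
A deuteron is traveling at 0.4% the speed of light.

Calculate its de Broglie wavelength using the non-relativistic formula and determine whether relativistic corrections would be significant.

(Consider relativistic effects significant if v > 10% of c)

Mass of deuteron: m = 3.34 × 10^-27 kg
No, relativistic corrections are not needed.

Using the non-relativistic de Broglie formula λ = h/(mv):

v = 0.4% × c = 1.199 × 10^6 m/s

λ = h/(mv)
λ = (6.626 × 10^-34 J·s) / (3.34 × 10^-27 kg × 1.199 × 10^6 m/s)
λ = 1.65 × 10^-13 m

Since v = 0.4% of c < 10% of c, relativistic corrections are NOT significant and this non-relativistic result is a good approximation.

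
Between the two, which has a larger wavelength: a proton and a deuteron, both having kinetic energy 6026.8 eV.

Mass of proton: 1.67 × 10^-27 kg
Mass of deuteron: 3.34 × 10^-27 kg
The proton has the longer wavelength.

Using λ = h/√(2mKE):

For proton: λ₁ = h/√(2m₁KE) = 3.69 × 10^-13 m
For deuteron: λ₂ = h/√(2m₂KE) = 2.61 × 10^-13 m

Since λ ∝ 1/√m at constant kinetic energy, the lighter particle has the longer wavelength.

The proton has the longer de Broglie wavelength.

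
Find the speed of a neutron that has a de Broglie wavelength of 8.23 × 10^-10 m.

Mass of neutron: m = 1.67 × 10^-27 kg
4.82 × 10^2 m/s

From the de Broglie relation λ = h/(mv), we solve for v:

v = h/(mλ)
v = (6.626 × 10^-34 J·s) / (1.67 × 10^-27 kg × 8.23 × 10^-10 m)
v = 4.82 × 10^2 m/s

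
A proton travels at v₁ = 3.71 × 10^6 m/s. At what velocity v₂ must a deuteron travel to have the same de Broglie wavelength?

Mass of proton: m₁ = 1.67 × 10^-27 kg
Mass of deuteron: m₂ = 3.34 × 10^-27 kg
v₂ = 1.86 × 10^6 m/s

For equal de Broglie wavelengths: λ₁ = λ₂

h/(m₁v₁) = h/(m₂v₂)
m₁v₁ = m₂v₂
v₂ = v₁ · (m₁/m₂)

v₂ = 3.71 × 10^6 m/s × (1.67 × 10^-27 kg / 3.34 × 10^-27 kg)
v₂ = 1.86 × 10^6 m/s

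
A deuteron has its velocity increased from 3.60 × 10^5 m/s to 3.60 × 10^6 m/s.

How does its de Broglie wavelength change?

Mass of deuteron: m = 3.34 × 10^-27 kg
The wavelength decreases by a factor of 10.

Using λ = h/(mv):

Initial wavelength: λ₁ = h/(mv₁) = 5.51 × 10^-13 m
Final wavelength: λ₂ = h/(mv₂) = 5.51 × 10^-14 m

Since λ ∝ 1/v, when velocity increases by a factor of 10, the wavelength decreases by a factor of 10.

λ₂/λ₁ = v₁/v₂ = 1/10

The wavelength decreases by a factor of 10.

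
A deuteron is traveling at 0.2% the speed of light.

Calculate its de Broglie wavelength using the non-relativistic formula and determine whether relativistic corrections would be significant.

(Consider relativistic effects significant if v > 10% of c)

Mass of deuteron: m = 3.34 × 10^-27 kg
No, relativistic corrections are not needed.

Using the non-relativistic de Broglie formula λ = h/(mv):

v = 0.2% × c = 5.996 × 10^5 m/s

λ = h/(mv)
λ = (6.626 × 10^-34 J·s) / (3.34 × 10^-27 kg × 5.996 × 10^5 m/s)
λ = 3.31 × 10^-13 m

Since v = 0.2% of c < 10% of c, relativistic corrections are NOT significant and this non-relativistic result is a good approximation.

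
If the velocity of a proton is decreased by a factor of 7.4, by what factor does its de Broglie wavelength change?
The wavelength increases by a factor of 7.4.

From λ = h/(mv), the wavelength is inversely proportional to velocity:

λ ∝ 1/v

If v → v/7.4, then λ → 7.4λ

When velocity is decreased by a factor of 7.4, the wavelength increases by a factor of 7.4.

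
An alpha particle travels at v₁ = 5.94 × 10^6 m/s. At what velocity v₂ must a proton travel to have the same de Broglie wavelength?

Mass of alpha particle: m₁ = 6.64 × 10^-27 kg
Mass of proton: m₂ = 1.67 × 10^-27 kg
v₂ = 2.36 × 10^7 m/s

For equal de Broglie wavelengths: λ₁ = λ₂

h/(m₁v₁) = h/(m₂v₂)
m₁v₁ = m₂v₂
v₂ = v₁ · (m₁/m₂)

v₂ = 5.94 × 10^6 m/s × (6.64 × 10^-27 kg / 1.67 × 10^-27 kg)
v₂ = 2.36 × 10^7 m/s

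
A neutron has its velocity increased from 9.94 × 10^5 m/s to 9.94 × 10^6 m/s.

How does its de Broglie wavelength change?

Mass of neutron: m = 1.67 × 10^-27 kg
The wavelength decreases by a factor of 10.

Using λ = h/(mv):

Initial wavelength: λ₁ = h/(mv₁) = 3.99 × 10^-13 m
Final wavelength: λ₂ = h/(mv₂) = 3.99 × 10^-14 m

Since λ ∝ 1/v, when velocity increases by a factor of 10, the wavelength decreases by a factor of 10.

λ₂/λ₁ = v₁/v₂ = 1/10

The wavelength decreases by a factor of 10.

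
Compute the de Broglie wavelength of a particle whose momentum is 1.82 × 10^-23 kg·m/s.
3.64 × 10^-11 m

Using the de Broglie relation λ = h/p:

λ = h/p
λ = (6.626 × 10^-34 J·s) / (1.82 × 10^-23 kg·m/s)
λ = 3.64 × 10^-11 m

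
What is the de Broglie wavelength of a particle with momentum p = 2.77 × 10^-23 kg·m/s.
2.39 × 10^-11 m

Using the de Broglie relation λ = h/p:

λ = h/p
λ = (6.626 × 10^-34 J·s) / (2.77 × 10^-23 kg·m/s)
λ = 2.39 × 10^-11 m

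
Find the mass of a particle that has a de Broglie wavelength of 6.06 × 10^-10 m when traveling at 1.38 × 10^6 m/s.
7.92 × 10^-31 kg

From the de Broglie relation λ = h/(mv), we solve for m:

m = h/(λv)
m = (6.626 × 10^-34 J·s) / (6.06 × 10^-10 m × 1.38 × 10^6 m/s)
m = 7.92 × 10^-31 kg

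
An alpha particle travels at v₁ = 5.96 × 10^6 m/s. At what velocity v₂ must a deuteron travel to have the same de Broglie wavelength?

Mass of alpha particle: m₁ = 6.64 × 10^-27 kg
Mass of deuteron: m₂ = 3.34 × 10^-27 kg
v₂ = 1.18 × 10^7 m/s

For equal de Broglie wavelengths: λ₁ = λ₂

h/(m₁v₁) = h/(m₂v₂)
m₁v₁ = m₂v₂
v₂ = v₁ · (m₁/m₂)

v₂ = 5.96 × 10^6 m/s × (6.64 × 10^-27 kg / 3.34 × 10^-27 kg)
v₂ = 1.18 × 10^7 m/s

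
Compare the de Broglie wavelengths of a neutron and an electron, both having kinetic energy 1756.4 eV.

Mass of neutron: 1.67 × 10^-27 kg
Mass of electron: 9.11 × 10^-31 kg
The electron has the longer wavelength.

Using λ = h/√(2mKE):

For neutron: λ₁ = h/√(2m₁KE) = 6.83 × 10^-13 m
For electron: λ₂ = h/√(2m₂KE) = 2.93 × 10^-11 m

Since λ ∝ 1/√m at constant kinetic energy, the lighter particle has the longer wavelength.

The electron has the longer de Broglie wavelength.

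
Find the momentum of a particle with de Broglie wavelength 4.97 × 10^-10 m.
1.33 × 10^-24 kg·m/s

From the de Broglie relation λ = h/p, we solve for p:

p = h/λ
p = (6.626 × 10^-34 J·s) / (4.97 × 10^-10 m)
p = 1.33 × 10^-24 kg·m/s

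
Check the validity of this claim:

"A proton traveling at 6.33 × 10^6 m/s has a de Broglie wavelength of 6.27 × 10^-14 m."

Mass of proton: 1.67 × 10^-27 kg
True

The claim is correct.

Using λ = h/(mv):
λ = (6.626 × 10^-34 J·s) / (1.67 × 10^-27 kg × 6.33 × 10^6 m/s)
λ = 6.27 × 10^-14 m

This matches the claimed value.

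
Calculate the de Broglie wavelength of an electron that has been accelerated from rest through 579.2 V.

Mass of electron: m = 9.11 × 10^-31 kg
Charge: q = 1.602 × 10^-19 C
5.10 × 10^-11 m

When a particle is accelerated through voltage V, it gains kinetic energy KE = qV.

The de Broglie wavelength is then λ = h/√(2mqV):

λ = h/√(2mqV)
λ = (6.626 × 10^-34 J·s) / √(2 × 9.11 × 10^-31 kg × 1.602 × 10^-19 C × 579.2 V)
λ = 5.10 × 10^-11 m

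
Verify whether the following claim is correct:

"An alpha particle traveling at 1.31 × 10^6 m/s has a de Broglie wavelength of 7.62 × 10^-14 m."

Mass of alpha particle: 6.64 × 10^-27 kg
True

The claim is correct.

Using λ = h/(mv):
λ = (6.626 × 10^-34 J·s) / (6.64 × 10^-27 kg × 1.31 × 10^6 m/s)
λ = 7.62 × 10^-14 m

This matches the claimed value.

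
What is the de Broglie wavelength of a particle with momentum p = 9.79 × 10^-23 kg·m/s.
6.77 × 10^-12 m

Using the de Broglie relation λ = h/p:

λ = h/p
λ = (6.626 × 10^-34 J·s) / (9.79 × 10^-23 kg·m/s)
λ = 6.77 × 10^-12 m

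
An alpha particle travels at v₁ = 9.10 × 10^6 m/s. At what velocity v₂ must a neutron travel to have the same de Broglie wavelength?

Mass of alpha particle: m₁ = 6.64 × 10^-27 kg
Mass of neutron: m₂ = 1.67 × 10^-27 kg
v₂ = 3.62 × 10^7 m/s

For equal de Broglie wavelengths: λ₁ = λ₂

h/(m₁v₁) = h/(m₂v₂)
m₁v₁ = m₂v₂
v₂ = v₁ · (m₁/m₂)

v₂ = 9.10 × 10^6 m/s × (6.64 × 10^-27 kg / 1.67 × 10^-27 kg)
v₂ = 3.62 × 10^7 m/s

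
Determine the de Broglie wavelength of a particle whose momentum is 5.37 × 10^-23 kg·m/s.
1.23 × 10^-11 m

Using the de Broglie relation λ = h/p:

λ = h/p
λ = (6.626 × 10^-34 J·s) / (5.37 × 10^-23 kg·m/s)
λ = 1.23 × 10^-11 m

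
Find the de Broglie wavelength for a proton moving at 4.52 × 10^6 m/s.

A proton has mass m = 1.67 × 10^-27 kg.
8.78 × 10^-14 m

Using the de Broglie relation λ = h/(mv):

λ = h/(mv)
λ = (6.626 × 10^-34 J·s) / (1.67 × 10^-27 kg × 4.52 × 10^6 m/s)
λ = 8.78 × 10^-14 m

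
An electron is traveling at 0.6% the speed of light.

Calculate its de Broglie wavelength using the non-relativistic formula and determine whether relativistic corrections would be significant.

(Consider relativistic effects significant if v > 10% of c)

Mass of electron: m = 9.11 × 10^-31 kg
No, relativistic corrections are not needed.

Using the non-relativistic de Broglie formula λ = h/(mv):

v = 0.6% × c = 1.799 × 10^6 m/s

λ = h/(mv)
λ = (6.626 × 10^-34 J·s) / (9.11 × 10^-31 kg × 1.799 × 10^6 m/s)
λ = 4.04 × 10^-10 m

Since v = 0.6% of c < 10% of c, relativistic corrections are NOT significant and this non-relativistic result is a good approximation.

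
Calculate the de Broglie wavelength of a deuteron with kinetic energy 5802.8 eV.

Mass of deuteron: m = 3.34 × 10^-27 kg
2.66 × 10^-13 m

Using λ = h/√(2mKE):

First convert KE to Joules: KE = 5802.8 eV = 9.297 × 10^-16 J

λ = h/√(2mKE)
λ = (6.626 × 10^-34 J·s) / √(2 × 3.34 × 10^-27 kg × 9.297 × 10^-16 J)
λ = 2.66 × 10^-13 m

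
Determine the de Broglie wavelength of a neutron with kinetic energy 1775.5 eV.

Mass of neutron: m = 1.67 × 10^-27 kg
6.80 × 10^-13 m

Using λ = h/√(2mKE):

First convert KE to Joules: KE = 1775.5 eV = 2.845 × 10^-16 J

λ = h/√(2mKE)
λ = (6.626 × 10^-34 J·s) / √(2 × 1.67 × 10^-27 kg × 2.845 × 10^-16 J)
λ = 6.80 × 10^-13 m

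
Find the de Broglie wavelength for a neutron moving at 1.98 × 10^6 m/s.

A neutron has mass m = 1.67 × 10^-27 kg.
2.00 × 10^-13 m

Using the de Broglie relation λ = h/(mv):

λ = h/(mv)
λ = (6.626 × 10^-34 J·s) / (1.67 × 10^-27 kg × 1.98 × 10^6 m/s)
λ = 2.00 × 10^-13 m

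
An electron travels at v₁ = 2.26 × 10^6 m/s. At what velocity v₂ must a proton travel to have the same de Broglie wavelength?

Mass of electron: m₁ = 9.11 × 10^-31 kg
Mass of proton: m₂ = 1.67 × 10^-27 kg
v₂ = 1.23 × 10^3 m/s

For equal de Broglie wavelengths: λ₁ = λ₂

h/(m₁v₁) = h/(m₂v₂)
m₁v₁ = m₂v₂
v₂ = v₁ · (m₁/m₂)

v₂ = 2.26 × 10^6 m/s × (9.11 × 10^-31 kg / 1.67 × 10^-27 kg)
v₂ = 1.23 × 10^3 m/s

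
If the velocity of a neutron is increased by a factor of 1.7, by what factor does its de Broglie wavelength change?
The wavelength decreases by a factor of 1.7.

From λ = h/(mv), the wavelength is inversely proportional to velocity:

λ ∝ 1/v

If v → 1.7v, then λ → λ/1.7

When velocity is increased by a factor of 1.7, the wavelength decreases by a factor of 1.7.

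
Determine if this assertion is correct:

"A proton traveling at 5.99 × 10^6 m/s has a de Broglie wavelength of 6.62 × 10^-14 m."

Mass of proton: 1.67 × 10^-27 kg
True

The claim is correct.

Using λ = h/(mv):
λ = (6.626 × 10^-34 J·s) / (1.67 × 10^-27 kg × 5.99 × 10^6 m/s)
λ = 6.62 × 10^-14 m

This matches the claimed value.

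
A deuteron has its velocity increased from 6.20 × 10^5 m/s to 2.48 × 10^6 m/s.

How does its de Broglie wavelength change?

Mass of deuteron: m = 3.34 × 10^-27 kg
The wavelength decreases by a factor of 4.

Using λ = h/(mv):

Initial wavelength: λ₁ = h/(mv₁) = 3.20 × 10^-13 m
Final wavelength: λ₂ = h/(mv₂) = 8.00 × 10^-14 m

Since λ ∝ 1/v, when velocity increases by a factor of 4, the wavelength decreases by a factor of 4.

λ₂/λ₁ = v₁/v₂ = 1/4

The wavelength decreases by a factor of 4.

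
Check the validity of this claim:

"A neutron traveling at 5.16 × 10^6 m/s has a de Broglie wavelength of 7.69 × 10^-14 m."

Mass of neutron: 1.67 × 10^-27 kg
True

The claim is correct.

Using λ = h/(mv):
λ = (6.626 × 10^-34 J·s) / (1.67 × 10^-27 kg × 5.16 × 10^6 m/s)
λ = 7.69 × 10^-14 m

This matches the claimed value.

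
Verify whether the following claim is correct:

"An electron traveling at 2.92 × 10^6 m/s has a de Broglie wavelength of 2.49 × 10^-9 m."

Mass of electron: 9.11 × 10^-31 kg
False

The claim is incorrect.

Using λ = h/(mv):
λ = (6.626 × 10^-34 J·s) / (9.11 × 10^-31 kg × 2.92 × 10^6 m/s)
λ = 2.49 × 10^-10 m

The actual wavelength differs from the claimed 2.49 × 10^-9 m.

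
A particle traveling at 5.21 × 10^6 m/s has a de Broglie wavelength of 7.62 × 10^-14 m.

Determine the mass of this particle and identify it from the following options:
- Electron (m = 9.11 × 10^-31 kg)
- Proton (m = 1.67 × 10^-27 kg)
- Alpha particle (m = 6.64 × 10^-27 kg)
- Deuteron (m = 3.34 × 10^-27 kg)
The particle is a proton.

From λ = h/(mv), solve for mass:

m = h/(λv)
m = (6.626 × 10^-34 J·s) / (7.62 × 10^-14 m × 5.21 × 10^6 m/s)
m = 1.67 × 10^-27 kg

Comparing with the listed masses, this is closest to a proton.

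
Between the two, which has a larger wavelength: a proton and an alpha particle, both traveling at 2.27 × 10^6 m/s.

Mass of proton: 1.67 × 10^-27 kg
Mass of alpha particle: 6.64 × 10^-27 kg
The proton has the longer wavelength.

Using λ = h/(mv), since both particles have the same velocity, the wavelength depends only on mass.

For proton: λ₁ = h/(m₁v) = 1.75 × 10^-13 m
For alpha particle: λ₂ = h/(m₂v) = 4.40 × 10^-14 m

Since λ ∝ 1/m at constant velocity, the lighter particle has the longer wavelength.

The proton has the longer de Broglie wavelength.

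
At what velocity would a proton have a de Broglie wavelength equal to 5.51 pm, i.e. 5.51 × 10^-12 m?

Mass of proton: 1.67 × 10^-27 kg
7.20 × 10^4 m/s

From λ = h/(mv), solve for v:

v = h/(mλ)
v = (6.626 × 10^-34 J·s) / (1.67 × 10^-27 kg × 5.51 × 10^-12 m)
v = 7.20 × 10^4 m/s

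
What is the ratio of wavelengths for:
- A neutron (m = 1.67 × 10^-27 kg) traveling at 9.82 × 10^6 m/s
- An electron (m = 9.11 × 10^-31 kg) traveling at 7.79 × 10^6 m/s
λ₁/λ₂ = 4.33 × 10^-4

Using λ = h/(mv):

λ₁ = h/(m₁v₁) = 4.04 × 10^-14 m
λ₂ = h/(m₂v₂) = 9.34 × 10^-11 m

Ratio λ₁/λ₂ = (m₂v₂)/(m₁v₁)
         = (9.11 × 10^-31 kg × 7.79 × 10^6 m/s) / (1.67 × 10^-27 kg × 9.82 × 10^6 m/s)
         = 4.33 × 10^-4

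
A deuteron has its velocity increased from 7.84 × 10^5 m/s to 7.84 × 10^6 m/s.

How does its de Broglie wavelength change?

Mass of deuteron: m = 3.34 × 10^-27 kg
The wavelength decreases by a factor of 10.

Using λ = h/(mv):

Initial wavelength: λ₁ = h/(mv₁) = 2.53 × 10^-13 m
Final wavelength: λ₂ = h/(mv₂) = 2.53 × 10^-14 m

Since λ ∝ 1/v, when velocity increases by a factor of 10, the wavelength decreases by a factor of 10.

λ₂/λ₁ = v₁/v₂ = 1/10

The wavelength decreases by a factor of 10.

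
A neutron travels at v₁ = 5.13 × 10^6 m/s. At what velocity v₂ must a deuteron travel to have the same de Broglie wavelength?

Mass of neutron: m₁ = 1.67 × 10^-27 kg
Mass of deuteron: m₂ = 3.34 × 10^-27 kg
v₂ = 2.56 × 10^6 m/s

For equal de Broglie wavelengths: λ₁ = λ₂

h/(m₁v₁) = h/(m₂v₂)
m₁v₁ = m₂v₂
v₂ = v₁ · (m₁/m₂)

v₂ = 5.13 × 10^6 m/s × (1.67 × 10^-27 kg / 3.34 × 10^-27 kg)
v₂ = 2.56 × 10^6 m/s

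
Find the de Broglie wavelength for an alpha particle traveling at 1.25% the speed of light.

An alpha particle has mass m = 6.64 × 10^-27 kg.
2.66 × 10^-14 m

Using the de Broglie relation λ = h/(mv):

v = 1.25% × c = 3.747 × 10^6 m/s

λ = h/(mv)
λ = (6.626 × 10^-34 J·s) / (6.64 × 10^-27 kg × 3.747 × 10^6 m/s)
λ = 2.66 × 10^-14 m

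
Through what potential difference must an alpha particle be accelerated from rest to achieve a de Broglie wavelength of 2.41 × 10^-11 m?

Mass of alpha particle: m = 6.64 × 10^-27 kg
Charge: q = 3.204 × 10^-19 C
1.78 × 10^-1 V

From λ = h/√(2mqV), we solve for V:

λ² = h²/(2mqV)
V = h²/(2mqλ²)
V = (6.626 × 10^-34 J·s)² / (2 × 6.64 × 10^-27 kg × 3.204 × 10^-19 C × (2.41 × 10^-11 m)²)
V = 1.78 × 10^-1 V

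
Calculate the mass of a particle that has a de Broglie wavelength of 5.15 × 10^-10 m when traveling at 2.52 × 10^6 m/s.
5.11 × 10^-31 kg

From the de Broglie relation λ = h/(mv), we solve for m:

m = h/(λv)
m = (6.626 × 10^-34 J·s) / (5.15 × 10^-10 m × 2.52 × 10^6 m/s)
m = 5.11 × 10^-31 kg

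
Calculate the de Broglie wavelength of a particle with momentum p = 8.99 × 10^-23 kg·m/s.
7.37 × 10^-12 m

Using the de Broglie relation λ = h/p:

λ = h/p
λ = (6.626 × 10^-34 J·s) / (8.99 × 10^-23 kg·m/s)
λ = 7.37 × 10^-12 m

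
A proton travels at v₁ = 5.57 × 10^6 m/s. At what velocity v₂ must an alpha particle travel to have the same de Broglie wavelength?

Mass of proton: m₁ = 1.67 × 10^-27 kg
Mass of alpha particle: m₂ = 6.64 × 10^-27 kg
v₂ = 1.40 × 10^6 m/s

For equal de Broglie wavelengths: λ₁ = λ₂

h/(m₁v₁) = h/(m₂v₂)
m₁v₁ = m₂v₂
v₂ = v₁ · (m₁/m₂)

v₂ = 5.57 × 10^6 m/s × (1.67 × 10^-27 kg / 6.64 × 10^-27 kg)
v₂ = 1.40 × 10^6 m/s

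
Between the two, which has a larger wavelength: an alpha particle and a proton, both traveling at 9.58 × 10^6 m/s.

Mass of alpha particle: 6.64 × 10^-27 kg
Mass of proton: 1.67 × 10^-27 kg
The proton has the longer wavelength.

Using λ = h/(mv), since both particles have the same velocity, the wavelength depends only on mass.

For alpha particle: λ₁ = h/(m₁v) = 1.04 × 10^-14 m
For proton: λ₂ = h/(m₂v) = 4.14 × 10^-14 m

Since λ ∝ 1/m at constant velocity, the lighter particle has the longer wavelength.

The proton has the longer de Broglie wavelength.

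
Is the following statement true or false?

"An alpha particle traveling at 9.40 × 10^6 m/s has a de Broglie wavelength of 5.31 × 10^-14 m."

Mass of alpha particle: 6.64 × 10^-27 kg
False

The claim is incorrect.

Using λ = h/(mv):
λ = (6.626 × 10^-34 J·s) / (6.64 × 10^-27 kg × 9.40 × 10^6 m/s)
λ = 1.06 × 10^-14 m

The actual wavelength differs from the claimed 5.31 × 10^-14 m.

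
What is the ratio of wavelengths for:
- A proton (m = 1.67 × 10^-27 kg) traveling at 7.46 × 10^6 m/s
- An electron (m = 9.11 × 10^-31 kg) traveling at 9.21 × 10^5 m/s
λ₁/λ₂ = 6.73 × 10^-5

Using λ = h/(mv):

λ₁ = h/(m₁v₁) = 5.32 × 10^-14 m
λ₂ = h/(m₂v₂) = 7.90 × 10^-10 m

Ratio λ₁/λ₂ = (m₂v₂)/(m₁v₁)
         = (9.11 × 10^-31 kg × 9.21 × 10^5 m/s) / (1.67 × 10^-27 kg × 7.46 × 10^6 m/s)
         = 6.73 × 10^-5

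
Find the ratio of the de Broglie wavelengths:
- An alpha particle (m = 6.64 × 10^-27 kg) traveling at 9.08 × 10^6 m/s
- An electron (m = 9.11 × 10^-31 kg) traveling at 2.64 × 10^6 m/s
λ₁/λ₂ = 3.99 × 10^-5

Using λ = h/(mv):

λ₁ = h/(m₁v₁) = 1.10 × 10^-14 m
λ₂ = h/(m₂v₂) = 2.76 × 10^-10 m

Ratio λ₁/λ₂ = (m₂v₂)/(m₁v₁)
         = (9.11 × 10^-31 kg × 2.64 × 10^6 m/s) / (6.64 × 10^-27 kg × 9.08 × 10^6 m/s)
         = 3.99 × 10^-5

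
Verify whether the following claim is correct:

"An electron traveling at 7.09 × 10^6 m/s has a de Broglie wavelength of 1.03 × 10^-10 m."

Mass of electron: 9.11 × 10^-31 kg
True

The claim is correct.

Using λ = h/(mv):
λ = (6.626 × 10^-34 J·s) / (9.11 × 10^-31 kg × 7.09 × 10^6 m/s)
λ = 1.03 × 10^-10 m

This matches the claimed value.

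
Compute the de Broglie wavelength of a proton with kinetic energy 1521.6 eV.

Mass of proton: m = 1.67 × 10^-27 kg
7.34 × 10^-13 m

Using λ = h/√(2mKE):

First convert KE to Joules: KE = 1521.6 eV = 2.438 × 10^-16 J

λ = h/√(2mKE)
λ = (6.626 × 10^-34 J·s) / √(2 × 1.67 × 10^-27 kg × 2.438 × 10^-16 J)
λ = 7.34 × 10^-13 m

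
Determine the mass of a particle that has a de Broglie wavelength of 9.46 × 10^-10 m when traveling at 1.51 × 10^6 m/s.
4.64 × 10^-31 kg

From the de Broglie relation λ = h/(mv), we solve for m:

m = h/(λv)
m = (6.626 × 10^-34 J·s) / (9.46 × 10^-10 m × 1.51 × 10^6 m/s)
m = 4.64 × 10^-31 kg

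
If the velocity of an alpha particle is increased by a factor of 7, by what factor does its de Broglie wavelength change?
The wavelength decreases by a factor of 7.

From λ = h/(mv), the wavelength is inversely proportional to velocity:

λ ∝ 1/v

If v → 7v, then λ → λ/7

When velocity is increased by a factor of 7, the wavelength decreases by a factor of 7.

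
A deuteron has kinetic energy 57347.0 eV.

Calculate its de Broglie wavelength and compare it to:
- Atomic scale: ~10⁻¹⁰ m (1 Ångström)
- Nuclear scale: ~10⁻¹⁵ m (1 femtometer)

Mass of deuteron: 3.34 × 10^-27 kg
λ = 8.46 × 10^-14 m, which is between nuclear and atomic scales.

Using λ = h/√(2mKE):

KE = 57347.0 eV = 9.188 × 10^-15 J

λ = h/√(2mKE)
λ = (6.626 × 10^-34 J·s) / √(2 × 3.34 × 10^-27 kg × 9.188 × 10^-15 J)
λ = 8.46 × 10^-14 m

Comparison:
- Atomic scale (10⁻¹⁰ m): λ is 0.00085× this size
- Nuclear scale (10⁻¹⁵ m): λ is 85× this size

The wavelength is between nuclear and atomic scales.

This wavelength is appropriate for probing atomic structure but too large for nuclear physics experiments.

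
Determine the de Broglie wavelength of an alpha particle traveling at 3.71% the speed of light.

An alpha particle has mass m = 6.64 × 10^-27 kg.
8.97 × 10^-15 m

Using the de Broglie relation λ = h/(mv):

v = 3.71% × c = 1.112 × 10^7 m/s

λ = h/(mv)
λ = (6.626 × 10^-34 J·s) / (6.64 × 10^-27 kg × 1.112 × 10^7 m/s)
λ = 8.97 × 10^-15 m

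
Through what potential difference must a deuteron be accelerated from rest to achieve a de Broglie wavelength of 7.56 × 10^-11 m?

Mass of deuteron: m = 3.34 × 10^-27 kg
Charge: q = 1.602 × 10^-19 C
7.18 × 10^-2 V

From λ = h/√(2mqV), we solve for V:

λ² = h²/(2mqV)
V = h²/(2mqλ²)
V = (6.626 × 10^-34 J·s)² / (2 × 3.34 × 10^-27 kg × 1.602 × 10^-19 C × (7.56 × 10^-11 m)²)
V = 7.18 × 10^-2 V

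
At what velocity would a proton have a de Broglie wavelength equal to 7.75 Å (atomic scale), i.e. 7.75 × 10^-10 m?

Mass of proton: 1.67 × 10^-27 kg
5.12 × 10^2 m/s

From λ = h/(mv), solve for v:

v = h/(mλ)
v = (6.626 × 10^-34 J·s) / (1.67 × 10^-27 kg × 7.75 × 10^-10 m)
v = 5.12 × 10^2 m/s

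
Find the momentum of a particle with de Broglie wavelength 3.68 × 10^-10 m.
1.80 × 10^-24 kg·m/s

From the de Broglie relation λ = h/p, we solve for p:

p = h/λ
p = (6.626 × 10^-34 J·s) / (3.68 × 10^-10 m)
p = 1.80 × 10^-24 kg·m/s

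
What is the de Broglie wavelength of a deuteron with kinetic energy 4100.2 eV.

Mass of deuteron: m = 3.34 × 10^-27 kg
3.16 × 10^-13 m

Using λ = h/√(2mKE):

First convert KE to Joules: KE = 4100.2 eV = 6.569 × 10^-16 J

λ = h/√(2mKE)
λ = (6.626 × 10^-34 J·s) / √(2 × 3.34 × 10^-27 kg × 6.569 × 10^-16 J)
λ = 3.16 × 10^-13 m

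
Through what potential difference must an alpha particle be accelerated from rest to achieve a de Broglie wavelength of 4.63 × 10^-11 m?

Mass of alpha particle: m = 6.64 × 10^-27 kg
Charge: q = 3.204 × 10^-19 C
4.81 × 10^-2 V

From λ = h/√(2mqV), we solve for V:

λ² = h²/(2mqV)
V = h²/(2mqλ²)
V = (6.626 × 10^-34 J·s)² / (2 × 6.64 × 10^-27 kg × 3.204 × 10^-19 C × (4.63 × 10^-11 m)²)
V = 4.81 × 10^-2 V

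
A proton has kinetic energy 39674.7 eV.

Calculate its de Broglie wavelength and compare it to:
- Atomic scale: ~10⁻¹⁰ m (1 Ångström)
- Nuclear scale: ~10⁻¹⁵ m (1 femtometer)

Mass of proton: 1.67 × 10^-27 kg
λ = 1.44 × 10^-13 m, which is between nuclear and atomic scales.

Using λ = h/√(2mKE):

KE = 39674.7 eV = 6.357 × 10^-15 J

λ = h/√(2mKE)
λ = (6.626 × 10^-34 J·s) / √(2 × 1.67 × 10^-27 kg × 6.357 × 10^-15 J)
λ = 1.44 × 10^-13 m

Comparison:
- Atomic scale (10⁻¹⁰ m): λ is 0.0014× this size
- Nuclear scale (10⁻¹⁵ m): λ is 1.4e+02× this size

The wavelength is between nuclear and atomic scales.

This wavelength is appropriate for probing atomic structure but too large for nuclear physics experiments.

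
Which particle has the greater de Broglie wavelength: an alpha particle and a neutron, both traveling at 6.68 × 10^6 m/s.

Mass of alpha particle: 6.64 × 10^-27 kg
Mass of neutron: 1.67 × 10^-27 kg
The neutron has the longer wavelength.

Using λ = h/(mv), since both particles have the same velocity, the wavelength depends only on mass.

For alpha particle: λ₁ = h/(m₁v) = 1.49 × 10^-14 m
For neutron: λ₂ = h/(m₂v) = 5.94 × 10^-14 m

Since λ ∝ 1/m at constant velocity, the lighter particle has the longer wavelength.

The neutron has the longer de Broglie wavelength.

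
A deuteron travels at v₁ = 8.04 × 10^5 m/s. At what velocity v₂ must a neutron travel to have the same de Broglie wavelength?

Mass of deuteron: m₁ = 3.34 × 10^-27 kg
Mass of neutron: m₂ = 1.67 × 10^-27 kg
v₂ = 1.61 × 10^6 m/s

For equal de Broglie wavelengths: λ₁ = λ₂

h/(m₁v₁) = h/(m₂v₂)
m₁v₁ = m₂v₂
v₂ = v₁ · (m₁/m₂)

v₂ = 8.04 × 10^5 m/s × (3.34 × 10^-27 kg / 1.67 × 10^-27 kg)
v₂ = 1.61 × 10^6 m/s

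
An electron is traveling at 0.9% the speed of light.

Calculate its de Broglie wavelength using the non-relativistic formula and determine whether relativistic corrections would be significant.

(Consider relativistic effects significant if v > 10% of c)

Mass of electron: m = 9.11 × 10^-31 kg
No, relativistic corrections are not needed.

Using the non-relativistic de Broglie formula λ = h/(mv):

v = 0.9% × c = 2.698 × 10^6 m/s

λ = h/(mv)
λ = (6.626 × 10^-34 J·s) / (9.11 × 10^-31 kg × 2.698 × 10^6 m/s)
λ = 2.70 × 10^-10 m

Since v = 0.9% of c < 10% of c, relativistic corrections are NOT significant and this non-relativistic result is a good approximation.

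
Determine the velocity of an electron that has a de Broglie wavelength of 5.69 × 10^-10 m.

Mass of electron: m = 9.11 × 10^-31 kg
1.28 × 10^6 m/s

From the de Broglie relation λ = h/(mv), we solve for v:

v = h/(mλ)
v = (6.626 × 10^-34 J·s) / (9.11 × 10^-31 kg × 5.69 × 10^-10 m)
v = 1.28 × 10^6 m/s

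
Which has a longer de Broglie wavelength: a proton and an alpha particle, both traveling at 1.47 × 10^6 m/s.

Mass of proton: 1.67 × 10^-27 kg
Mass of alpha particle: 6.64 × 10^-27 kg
The proton has the longer wavelength.

Using λ = h/(mv), since both particles have the same velocity, the wavelength depends only on mass.

For proton: λ₁ = h/(m₁v) = 2.70 × 10^-13 m
For alpha particle: λ₂ = h/(m₂v) = 6.79 × 10^-14 m

Since λ ∝ 1/m at constant velocity, the lighter particle has the longer wavelength.

The proton has the longer de Broglie wavelength.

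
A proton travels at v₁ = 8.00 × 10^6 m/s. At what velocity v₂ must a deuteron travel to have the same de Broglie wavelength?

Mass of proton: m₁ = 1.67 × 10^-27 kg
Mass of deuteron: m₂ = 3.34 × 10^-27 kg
v₂ = 4.00 × 10^6 m/s

For equal de Broglie wavelengths: λ₁ = λ₂

h/(m₁v₁) = h/(m₂v₂)
m₁v₁ = m₂v₂
v₂ = v₁ · (m₁/m₂)

v₂ = 8.00 × 10^6 m/s × (1.67 × 10^-27 kg / 3.34 × 10^-27 kg)
v₂ = 4.00 × 10^6 m/s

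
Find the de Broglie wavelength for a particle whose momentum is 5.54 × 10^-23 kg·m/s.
1.20 × 10^-11 m

Using the de Broglie relation λ = h/p:

λ = h/p
λ = (6.626 × 10^-34 J·s) / (5.54 × 10^-23 kg·m/s)
λ = 1.20 × 10^-11 m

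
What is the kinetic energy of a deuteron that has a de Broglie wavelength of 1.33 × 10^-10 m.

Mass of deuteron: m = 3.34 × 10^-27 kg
3.72 × 10^-21 J (or 0.0232 eV)

From λ = h/√(2mKE), we solve for KE:

λ² = h²/(2mKE)
KE = h²/(2mλ²)
KE = (6.626 × 10^-34 J·s)² / (2 × 3.34 × 10^-27 kg × (1.33 × 10^-10 m)²)
KE = 3.72 × 10^-21 J
KE = 0.0232 eV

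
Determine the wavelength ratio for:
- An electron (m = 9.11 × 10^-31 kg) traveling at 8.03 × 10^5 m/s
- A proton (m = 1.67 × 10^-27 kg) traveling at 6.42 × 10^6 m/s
λ₁/λ₂ = 1.47 × 10^4

Using λ = h/(mv):

λ₁ = h/(m₁v₁) = 9.06 × 10^-10 m
λ₂ = h/(m₂v₂) = 6.18 × 10^-14 m

Ratio λ₁/λ₂ = (m₂v₂)/(m₁v₁)
         = (1.67 × 10^-27 kg × 6.42 × 10^6 m/s) / (9.11 × 10^-31 kg × 8.03 × 10^5 m/s)
         = 1.47 × 10^4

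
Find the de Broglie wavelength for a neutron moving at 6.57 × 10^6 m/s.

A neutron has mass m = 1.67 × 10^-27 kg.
6.04 × 10^-14 m

Using the de Broglie relation λ = h/(mv):

λ = h/(mv)
λ = (6.626 × 10^-34 J·s) / (1.67 × 10^-27 kg × 6.57 × 10^6 m/s)
λ = 6.04 × 10^-14 m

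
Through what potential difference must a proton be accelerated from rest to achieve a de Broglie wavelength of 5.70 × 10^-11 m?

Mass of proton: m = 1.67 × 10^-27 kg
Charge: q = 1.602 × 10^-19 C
2.53 × 10^-1 V

From λ = h/√(2mqV), we solve for V:

λ² = h²/(2mqV)
V = h²/(2mqλ²)
V = (6.626 × 10^-34 J·s)² / (2 × 1.67 × 10^-27 kg × 1.602 × 10^-19 C × (5.70 × 10^-11 m)²)
V = 2.53 × 10^-1 V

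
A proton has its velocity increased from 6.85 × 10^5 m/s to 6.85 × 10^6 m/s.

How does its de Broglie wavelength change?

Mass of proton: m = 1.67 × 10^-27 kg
The wavelength decreases by a factor of 10.

Using λ = h/(mv):

Initial wavelength: λ₁ = h/(mv₁) = 5.79 × 10^-13 m
Final wavelength: λ₂ = h/(mv₂) = 5.79 × 10^-14 m

Since λ ∝ 1/v, when velocity increases by a factor of 10, the wavelength decreases by a factor of 10.

λ₂/λ₁ = v₁/v₂ = 1/10

The wavelength decreases by a factor of 10.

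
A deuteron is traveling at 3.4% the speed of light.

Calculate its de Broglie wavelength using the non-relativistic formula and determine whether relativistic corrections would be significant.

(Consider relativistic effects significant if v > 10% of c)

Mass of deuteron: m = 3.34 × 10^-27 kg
No, relativistic corrections are not needed.

Using the non-relativistic de Broglie formula λ = h/(mv):

v = 3.4% × c = 1.019 × 10^7 m/s

λ = h/(mv)
λ = (6.626 × 10^-34 J·s) / (3.34 × 10^-27 kg × 1.019 × 10^7 m/s)
λ = 1.95 × 10^-14 m

Since v = 3.4% of c < 10% of c, relativistic corrections are NOT significant and this non-relativistic result is a good approximation.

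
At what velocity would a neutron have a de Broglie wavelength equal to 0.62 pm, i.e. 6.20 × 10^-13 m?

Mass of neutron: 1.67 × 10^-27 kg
6.40 × 10^5 m/s

From λ = h/(mv), solve for v:

v = h/(mλ)
v = (6.626 × 10^-34 J·s) / (1.67 × 10^-27 kg × 6.20 × 10^-13 m)
v = 6.40 × 10^5 m/s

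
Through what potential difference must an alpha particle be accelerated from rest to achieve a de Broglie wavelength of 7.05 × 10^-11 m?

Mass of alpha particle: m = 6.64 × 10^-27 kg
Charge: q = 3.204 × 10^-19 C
2.08 × 10^-2 V

From λ = h/√(2mqV), we solve for V:

λ² = h²/(2mqV)
V = h²/(2mqλ²)
V = (6.626 × 10^-34 J·s)² / (2 × 6.64 × 10^-27 kg × 3.204 × 10^-19 C × (7.05 × 10^-11 m)²)
V = 2.08 × 10^-2 V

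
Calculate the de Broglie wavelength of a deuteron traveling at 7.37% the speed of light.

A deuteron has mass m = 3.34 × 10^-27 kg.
8.98 × 10^-15 m

Using the de Broglie relation λ = h/(mv):

v = 7.37% × c = 2.209 × 10^7 m/s

λ = h/(mv)
λ = (6.626 × 10^-34 J·s) / (3.34 × 10^-27 kg × 2.209 × 10^7 m/s)
λ = 8.98 × 10^-15 m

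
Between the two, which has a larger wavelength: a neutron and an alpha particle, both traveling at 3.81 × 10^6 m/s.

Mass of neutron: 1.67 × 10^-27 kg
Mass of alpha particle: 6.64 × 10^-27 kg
The neutron has the longer wavelength.

Using λ = h/(mv), since both particles have the same velocity, the wavelength depends only on mass.

For neutron: λ₁ = h/(m₁v) = 1.04 × 10^-13 m
For alpha particle: λ₂ = h/(m₂v) = 2.62 × 10^-14 m

Since λ ∝ 1/m at constant velocity, the lighter particle has the longer wavelength.

The neutron has the longer de Broglie wavelength.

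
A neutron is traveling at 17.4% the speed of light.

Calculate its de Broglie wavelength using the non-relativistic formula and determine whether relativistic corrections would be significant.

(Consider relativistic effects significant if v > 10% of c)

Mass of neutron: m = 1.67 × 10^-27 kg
Yes, relativistic corrections are needed.

Using the non-relativistic de Broglie formula λ = h/(mv):

v = 17.4% × c = 5.216 × 10^7 m/s

λ = h/(mv)
λ = (6.626 × 10^-34 J·s) / (1.67 × 10^-27 kg × 5.216 × 10^7 m/s)
λ = 7.61 × 10^-15 m

Since v = 17.4% of c > 10% of c, relativistic corrections ARE significant and the actual wavelength would differ from this non-relativistic estimate.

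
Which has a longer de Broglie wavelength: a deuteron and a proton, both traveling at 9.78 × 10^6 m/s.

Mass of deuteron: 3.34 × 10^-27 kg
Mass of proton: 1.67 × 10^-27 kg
The proton has the longer wavelength.

Using λ = h/(mv), since both particles have the same velocity, the wavelength depends only on mass.

For deuteron: λ₁ = h/(m₁v) = 2.03 × 10^-14 m
For proton: λ₂ = h/(m₂v) = 4.06 × 10^-14 m

Since λ ∝ 1/m at constant velocity, the lighter particle has the longer wavelength.

The proton has the longer de Broglie wavelength.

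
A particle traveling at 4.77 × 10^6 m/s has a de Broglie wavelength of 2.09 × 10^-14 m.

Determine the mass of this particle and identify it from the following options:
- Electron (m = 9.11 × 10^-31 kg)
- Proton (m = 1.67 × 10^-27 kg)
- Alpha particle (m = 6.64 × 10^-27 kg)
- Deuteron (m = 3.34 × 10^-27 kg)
The particle is an alpha particle.

From λ = h/(mv), solve for mass:

m = h/(λv)
m = (6.626 × 10^-34 J·s) / (2.09 × 10^-14 m × 4.77 × 10^6 m/s)
m = 6.65 × 10^-27 kg

Comparing with the listed masses, this is closest to an alpha particle.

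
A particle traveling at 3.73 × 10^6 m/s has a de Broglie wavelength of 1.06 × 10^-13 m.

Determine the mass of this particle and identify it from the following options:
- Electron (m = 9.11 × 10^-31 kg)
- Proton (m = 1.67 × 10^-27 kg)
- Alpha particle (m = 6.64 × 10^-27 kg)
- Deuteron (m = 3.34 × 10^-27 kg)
The particle is a proton.

From λ = h/(mv), solve for mass:

m = h/(λv)
m = (6.626 × 10^-34 J·s) / (1.06 × 10^-13 m × 3.73 × 10^6 m/s)
m = 1.68 × 10^-27 kg

Comparing with the listed masses, this is closest to a proton.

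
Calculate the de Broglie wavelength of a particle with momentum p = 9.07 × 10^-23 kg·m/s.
7.31 × 10^-12 m

Using the de Broglie relation λ = h/p:

λ = h/p
λ = (6.626 × 10^-34 J·s) / (9.07 × 10^-23 kg·m/s)
λ = 7.31 × 10^-12 m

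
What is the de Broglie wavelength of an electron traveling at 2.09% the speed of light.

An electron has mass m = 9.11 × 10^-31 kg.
1.16 × 10^-10 m

Using the de Broglie relation λ = h/(mv):

v = 2.09% × c = 6.266 × 10^6 m/s

λ = h/(mv)
λ = (6.626 × 10^-34 J·s) / (9.11 × 10^-31 kg × 6.266 × 10^6 m/s)
λ = 1.16 × 10^-10 m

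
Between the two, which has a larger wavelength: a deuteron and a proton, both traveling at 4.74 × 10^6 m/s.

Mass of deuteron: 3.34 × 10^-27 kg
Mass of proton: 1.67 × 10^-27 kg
The proton has the longer wavelength.

Using λ = h/(mv), since both particles have the same velocity, the wavelength depends only on mass.

For deuteron: λ₁ = h/(m₁v) = 4.19 × 10^-14 m
For proton: λ₂ = h/(m₂v) = 8.37 × 10^-14 m

Since λ ∝ 1/m at constant velocity, the lighter particle has the longer wavelength.

The proton has the longer de Broglie wavelength.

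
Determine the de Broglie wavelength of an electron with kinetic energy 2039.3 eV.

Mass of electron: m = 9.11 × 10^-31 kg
2.72 × 10^-11 m

Using λ = h/√(2mKE):

First convert KE to Joules: KE = 2039.3 eV = 3.267 × 10^-16 J

λ = h/√(2mKE)
λ = (6.626 × 10^-34 J·s) / √(2 × 9.11 × 10^-31 kg × 3.267 × 10^-16 J)
λ = 2.72 × 10^-11 m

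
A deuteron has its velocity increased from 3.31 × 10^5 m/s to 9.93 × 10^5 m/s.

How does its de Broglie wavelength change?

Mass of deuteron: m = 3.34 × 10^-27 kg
The wavelength decreases by a factor of 3.

Using λ = h/(mv):

Initial wavelength: λ₁ = h/(mv₁) = 5.99 × 10^-13 m
Final wavelength: λ₂ = h/(mv₂) = 2.00 × 10^-13 m

Since λ ∝ 1/v, when velocity increases by a factor of 3, the wavelength decreases by a factor of 3.

λ₂/λ₁ = v₁/v₂ = 1/3

The wavelength decreases by a factor of 3.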